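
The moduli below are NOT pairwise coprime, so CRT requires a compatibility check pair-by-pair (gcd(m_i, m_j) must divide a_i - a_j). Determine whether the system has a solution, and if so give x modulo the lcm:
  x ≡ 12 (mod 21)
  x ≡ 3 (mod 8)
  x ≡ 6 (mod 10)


Moduli 21, 8, 10 are not pairwise coprime, so CRT works modulo lcm(m_i) when all pairwise compatibility conditions hold.
Pairwise compatibility: gcd(m_i, m_j) must divide a_i - a_j for every pair.
Merge one congruence at a time:
  Start: x ≡ 12 (mod 21).
  Combine with x ≡ 3 (mod 8): gcd(21, 8) = 1; 3 - 12 = -9, which IS divisible by 1, so compatible.
    Write x = 12 + 21·t and substitute into x ≡ 3 (mod 8): 21·t ≡ 3 − 12 = -9 (mod 8).
    Reduce coefficients mod 8: 5·t ≡ 7 (mod 8).
    The inverse of 5 mod 8 is 5 (since 5·5 = 25 = 3·8 + 1), so t ≡ 5·7 = 35 ≡ 3 (mod 8).
    Then x = 12 + 21·3 = 75, valid modulo lcm(21, 8) = 168: x ≡ 75 (mod 168).
  Combine with x ≡ 6 (mod 10): gcd(168, 10) = 2, and 6 - 75 = -69 is NOT divisible by 2.
    ⇒ system is inconsistent (no integer solution).

No solution (the system is inconsistent).


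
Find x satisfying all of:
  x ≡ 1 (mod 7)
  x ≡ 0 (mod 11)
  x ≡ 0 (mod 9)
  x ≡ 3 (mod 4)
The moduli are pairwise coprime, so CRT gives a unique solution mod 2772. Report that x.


Product of moduli M = 7 · 11 · 9 · 4 = 2772.
Merge one congruence at a time:
  Start: x ≡ 1 (mod 7).
  Combine with x ≡ 0 (mod 11); new modulus lcm = 77.
    Write x = 1 + 7·t and substitute into x ≡ 0 (mod 11): 7·t ≡ 0 − 1 = -1 (mod 11).
    Reduce coefficients mod 11: 7·t ≡ 10 (mod 11).
    The inverse of 7 mod 11 is 8 (since 7·8 = 56 = 5·11 + 1), so t ≡ 8·10 = 80 ≡ 3 (mod 11).
    Then x = 1 + 7·3 = 22, valid modulo lcm(7, 11) = 77: x ≡ 22 (mod 77).
  Combine with x ≡ 0 (mod 9); new modulus lcm = 693.
    Write x = 22 + 77·t and substitute into x ≡ 0 (mod 9): 77·t ≡ 0 − 22 = -22 (mod 9).
    Reduce coefficients mod 9: 5·t ≡ 5 (mod 9).
    The inverse of 5 mod 9 is 2 (since 5·2 = 10 = 1·9 + 1), so t ≡ 2·5 = 10 ≡ 1 (mod 9).
    Then x = 22 + 77·1 = 99, valid modulo lcm(77, 9) = 693: x ≡ 99 (mod 693).
  Combine with x ≡ 3 (mod 4); new modulus lcm = 2772.
    Write x = 99 + 693·t and substitute into x ≡ 3 (mod 4): 693·t ≡ 3 − 99 = -96 (mod 4).
    Reduce coefficients mod 4: 1·t ≡ 0 (mod 4).
    So t ≡ 0 (mod 4).
    Then x = 99 + 693·0 = 99, valid modulo lcm(693, 4) = 2772: x ≡ 99 (mod 2772).
Verify against each original: 99 mod 7 = 1, 99 mod 11 = 0, 99 mod 9 = 0, 99 mod 4 = 3.

x ≡ 99 (mod 2772).


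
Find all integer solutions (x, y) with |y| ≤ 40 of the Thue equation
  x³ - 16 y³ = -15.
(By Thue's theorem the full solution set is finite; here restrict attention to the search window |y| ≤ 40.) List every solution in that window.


The equation is x³ - 16y³ = -15. For fixed y, x³ = 16·y³ − 15, so a solution requires the RHS to be a perfect cube.
Strategy: iterate y from -40 to 40, compute RHS = 16·y³ − 15, and check whether it is a (positive or negative) perfect cube.
Check small values of y:
  y = 0: RHS = -15 is not a perfect cube.
  y = 1: RHS = 1 = (1)³ ⇒ x = 1 works.
  y = -1: RHS = -31 is not a perfect cube.
  y = 2: RHS = 113 is not a perfect cube.
  y = -2: RHS = -143 is not a perfect cube.
  y = 3: RHS = 417 is not a perfect cube.
  y = -3: RHS = -447 is not a perfect cube.
Continuing the search up to |y| = 40 finds no further solutions beyond those listed.
Collected solutions: (1, 1).

Solutions (with |y| ≤ 40): (1, 1).


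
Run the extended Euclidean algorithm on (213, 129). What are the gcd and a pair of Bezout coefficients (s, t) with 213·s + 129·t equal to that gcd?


Euclidean algorithm on (213, 129) — divide until remainder is 0:
  213 = 1 · 129 + 84
  129 = 1 · 84 + 45
  84 = 1 · 45 + 39
  45 = 1 · 39 + 6
  39 = 6 · 6 + 3
  6 = 2 · 3 + 0
gcd(213, 129) = 3.
Track Bezout coefficients alongside the remainders: start with r₀ = 213 = a·1 + b·0 (s = 1, t = 0) and r₁ = 129 = a·0 + b·1 (s = 0, t = 1); each new remainder r_{k+1} = r_{k-1} − q_k·r_k inherits s_{k+1} = s_{k-1} − q_k·s_k, t_{k+1} = t_{k-1} − q_k·t_k, so r_k = a·s_k + b·t_k at every step:
  q = 1: r = 84, s = 1 − 1·0 = 1, t = 0 − 1·1 = -1  (check: 213·1 + 129·(-1) = 84)
  q = 1: r = 45, s = 0 − 1·1 = -1, t = 1 − 1·(-1) = 2  (check: 213·(-1) + 129·2 = 45)
  q = 1: r = 39, s = 1 − 1·(-1) = 2, t = -1 − 1·2 = -3  (check: 213·2 + 129·(-3) = 39)
  q = 1: r = 6, s = -1 − 1·2 = -3, t = 2 − 1·(-3) = 5  (check: 213·(-3) + 129·5 = 6)
  q = 6: r = 3, s = 2 − 6·(-3) = 20, t = -3 − 6·5 = -33  (check: 213·20 + 129·(-33) = 3)
The row with r = 3 (the gcd) gives the Bezout coefficients s = 20, t = -33.
Result: 213 · (20) + 129 · (-33) = 3.

gcd(213, 129) = 3; s = 20, t = -33 (check: 213·20 + 129·(-33) = 3).


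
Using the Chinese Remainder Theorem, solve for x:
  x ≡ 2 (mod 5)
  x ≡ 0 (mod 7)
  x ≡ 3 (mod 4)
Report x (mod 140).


Moduli 5, 7, 4 are pairwise coprime; by CRT there is a unique solution modulo M = 5 · 7 · 4 = 140.
Solve pairwise, accumulating the modulus:
  Start with x ≡ 2 (mod 5).
  Combine with x ≡ 0 (mod 7): since gcd(5, 7) = 1, we get a unique residue mod 35.
    Write x = 2 + 5·t and substitute into x ≡ 0 (mod 7): 5·t ≡ 0 − 2 = -2 (mod 7).
    Reduce coefficients mod 7: 5·t ≡ 5 (mod 7).
    The inverse of 5 mod 7 is 3 (since 5·3 = 15 = 2·7 + 1), so t ≡ 3·5 = 15 ≡ 1 (mod 7).
    Then x = 2 + 5·1 = 7, valid modulo lcm(5, 7) = 35: x ≡ 7 (mod 35).
  Combine with x ≡ 3 (mod 4): since gcd(35, 4) = 1, we get a unique residue mod 140.
    Write x = 7 + 35·t and substitute into x ≡ 3 (mod 4): 35·t ≡ 3 − 7 = -4 (mod 4).
    Reduce coefficients mod 4: 3·t ≡ 0 (mod 4).
    The inverse of 3 mod 4 is 3 (since 3·3 = 9 = 2·4 + 1), so t ≡ 3·0 = 0 ≡ 0 (mod 4).
    Then x = 7 + 35·0 = 7, valid modulo lcm(35, 4) = 140: x ≡ 7 (mod 140).
Verify: 7 mod 5 = 2 ✓, 7 mod 7 = 0 ✓, 7 mod 4 = 3 ✓.

x ≡ 7 (mod 140).


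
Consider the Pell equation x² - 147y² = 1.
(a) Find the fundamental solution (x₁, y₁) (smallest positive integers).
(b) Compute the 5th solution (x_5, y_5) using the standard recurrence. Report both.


Step 1: Find the fundamental solution (x₁, y₁) of x² - 147y² = 1.
  Expand √147 as a continued fraction. a₀ = ⌊√147⌋ = 12; iterate m_{k+1} = d_k·a_k − m_k, d_{k+1} = (147 − m_{k+1}²)/d_k, a_{k+1} = ⌊(a₀ + m_{k+1})/d_{k+1}⌋ (starting m₀ = 0, d₀ = 1), with convergents p_k = a_k·p_{k-1} + p_{k-2}, q_k = a_k·q_{k-1} + q_{k-2} (p₋₁ = 1, q₋₁ = 0):
  k = 0: a₀ = 12; p₀/q₀ = 12/1; p₀² − 147·q₀² = 144 − 147 = -3.
  k = 1: m = 12, d = 3, a = ⌊(12 + 12)/3⌋ = 8; p/q = (8·12 + 1)/(8·1 + 0) = 97/8; p² − 147·q² = 9409 − 9408 = 1.
  The first convergent with p² − 147·q² = 1 gives the fundamental solution (x₁, y₁) = (97, 8).
Step 2: Apply the recurrence (x_{n+1}, y_{n+1}) = (x₁x_n + 147y₁y_n, x₁y_n + y₁x_n) repeatedly.
  From (x_1, y_1) = (97, 8): x_2 = 97·97 + 147·8·8 = 18817; y_2 = 97·8 + 8·97 = 1552.
  From (x_2, y_2) = (18817, 1552): x_3 = 97·18817 + 147·8·1552 = 3650401; y_3 = 97·1552 + 8·18817 = 301080.
  From (x_3, y_3) = (3650401, 301080): x_4 = 97·3650401 + 147·8·301080 = 708158977; y_4 = 97·301080 + 8·3650401 = 58407968.
  From (x_4, y_4) = (708158977, 58407968): x_5 = 97·708158977 + 147·8·58407968 = 137379191137; y_5 = 97·58407968 + 8·708158977 = 11330844712.
Step 3: Verify x_5² - 147·y_5² = 18873042157456379352769 - 18873042157456379352768 = 1 (should be 1). ✓

(x_1, y_1) = (97, 8); (x_5, y_5) = (137379191137, 11330844712).


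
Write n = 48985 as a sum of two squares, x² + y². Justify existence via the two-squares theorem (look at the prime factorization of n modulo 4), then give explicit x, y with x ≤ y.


Step 1: Factor n = 48985 = 5 · 97 · 101.
Step 2: Check the mod-4 condition on each prime factor: 5 ≡ 1 (mod 4), exponent 1; 97 ≡ 1 (mod 4), exponent 1; 101 ≡ 1 (mod 4), exponent 1.
All primes ≡ 3 (mod 4) appear to even exponent (or don't appear), so by the two-squares theorem n IS expressible as a sum of two squares.
Step 3: Build a representation. Here n = 5 · 97 · 101 is a product of primes ≡ 1 (mod 4). Each prime p ≡ 1 (mod 4) is itself a sum of two squares; find a² by testing p − a² for a perfect square:
  5: 5 − 1² = 4 = 2² ⇒ 5 = 1² + 2².
  97: 97 − 1² = 96, 97 − 2² = 93, 97 − 3² = 88, 97 − 4² = 81 = 9² ⇒ 97 = 4² + 9².
  101: 101 − 1² = 100 = 10² ⇒ 101 = 1² + 10².
  Combine using the Brahmagupta–Fibonacci identity (a² + b²)(c² + d²) = (ac − bd)² + (ad + bc)² = (ac + bd)² + (ad − bc)²:
  5 · 97 = 485: from (1² + 2²)(4² + 9²), take (1·4 − 2·9, 1·9 + 2·4) = (4 − 18, 9 + 8) = (-14, 17); dropping signs (only squares matter) gives (14, 17); check 14² + 17² = 196 + 289 = 485 ✓.
  485 · 101 = 48985: from (14² + 17²)(1² + 10²), take (14·1 − 17·10, 14·10 + 17·1) = (14 − 170, 140 + 17) = (-156, 157); dropping signs (only squares matter) gives (156, 157); check 156² + 157² = 24336 + 24649 = 48985 ✓.
Step 4: Order so x ≤ y and verify: 156² + 157² = 24336 + 24649 = 48985 = n. ✓

n = 48985 = 156² + 157² (one valid representation with x ≤ y).


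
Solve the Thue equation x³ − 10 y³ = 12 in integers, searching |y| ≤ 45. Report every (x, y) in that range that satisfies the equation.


The equation is x³ - 10y³ = 12. For fixed y, x³ = 10·y³ + 12, so a solution requires the RHS to be a perfect cube.
Strategy: iterate y from -45 to 45, compute RHS = 10·y³ + 12, and check whether it is a (positive or negative) perfect cube.
Check small values of y:
  y = 0: RHS = 12 is not a perfect cube.
  y = 1: RHS = 22 is not a perfect cube.
  y = -1: RHS = 2 is not a perfect cube.
  y = 2: RHS = 92 is not a perfect cube.
  y = -2: RHS = -68 is not a perfect cube.
  y = 3: RHS = 282 is not a perfect cube.
  y = -3: RHS = -258 is not a perfect cube.
Continuing the search up to |y| = 45 finds no solutions either.
No (x, y) in the scanned range satisfies the equation.

No integer solutions with |y| ≤ 45.


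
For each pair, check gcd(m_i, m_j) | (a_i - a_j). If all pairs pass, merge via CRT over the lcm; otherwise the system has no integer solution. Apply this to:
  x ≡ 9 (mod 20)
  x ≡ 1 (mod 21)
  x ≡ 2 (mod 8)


Moduli 20, 21, 8 are not pairwise coprime, so CRT works modulo lcm(m_i) when all pairwise compatibility conditions hold.
Pairwise compatibility: gcd(m_i, m_j) must divide a_i - a_j for every pair.
Merge one congruence at a time:
  Start: x ≡ 9 (mod 20).
  Combine with x ≡ 1 (mod 21): gcd(20, 21) = 1; 1 - 9 = -8, which IS divisible by 1, so compatible.
    Write x = 9 + 20·t and substitute into x ≡ 1 (mod 21): 20·t ≡ 1 − 9 = -8 (mod 21).
    Reduce coefficients mod 21: 20·t ≡ 13 (mod 21).
    The inverse of 20 mod 21 is 20 (since 20·20 = 400 = 19·21 + 1), so t ≡ 20·13 = 260 ≡ 8 (mod 21).
    Then x = 9 + 20·8 = 169, valid modulo lcm(20, 21) = 420: x ≡ 169 (mod 420).
  Combine with x ≡ 2 (mod 8): gcd(420, 8) = 4, and 2 - 169 = -167 is NOT divisible by 4.
    ⇒ system is inconsistent (no integer solution).

No solution (the system is inconsistent).


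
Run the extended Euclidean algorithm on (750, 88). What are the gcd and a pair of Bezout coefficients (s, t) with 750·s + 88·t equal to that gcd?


Euclidean algorithm on (750, 88) — divide until remainder is 0:
  750 = 8 · 88 + 46
  88 = 1 · 46 + 42
  46 = 1 · 42 + 4
  42 = 10 · 4 + 2
  4 = 2 · 2 + 0
gcd(750, 88) = 2.
Track Bezout coefficients alongside the remainders: start with r₀ = 750 = a·1 + b·0 (s = 1, t = 0) and r₁ = 88 = a·0 + b·1 (s = 0, t = 1); each new remainder r_{k+1} = r_{k-1} − q_k·r_k inherits s_{k+1} = s_{k-1} − q_k·s_k, t_{k+1} = t_{k-1} − q_k·t_k, so r_k = a·s_k + b·t_k at every step:
  q = 8: r = 46, s = 1 − 8·0 = 1, t = 0 − 8·1 = -8  (check: 750·1 + 88·(-8) = 46)
  q = 1: r = 42, s = 0 − 1·1 = -1, t = 1 − 1·(-8) = 9  (check: 750·(-1) + 88·9 = 42)
  q = 1: r = 4, s = 1 − 1·(-1) = 2, t = -8 − 1·9 = -17  (check: 750·2 + 88·(-17) = 4)
  q = 10: r = 2, s = -1 − 10·2 = -21, t = 9 − 10·(-17) = 179  (check: 750·(-21) + 88·179 = 2)
The row with r = 2 (the gcd) gives the Bezout coefficients s = -21, t = 179.
Result: 750 · (-21) + 88 · (179) = 2.

gcd(750, 88) = 2; s = -21, t = 179 (check: 750·(-21) + 88·179 = 2).


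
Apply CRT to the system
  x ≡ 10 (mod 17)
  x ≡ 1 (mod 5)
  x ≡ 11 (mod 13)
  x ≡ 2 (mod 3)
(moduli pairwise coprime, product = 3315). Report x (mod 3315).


Product of moduli M = 17 · 5 · 13 · 3 = 3315.
Merge one congruence at a time:
  Start: x ≡ 10 (mod 17).
  Combine with x ≡ 1 (mod 5); new modulus lcm = 85.
    Write x = 10 + 17·t and substitute into x ≡ 1 (mod 5): 17·t ≡ 1 − 10 = -9 (mod 5).
    Reduce coefficients mod 5: 2·t ≡ 1 (mod 5).
    The inverse of 2 mod 5 is 3 (since 2·3 = 6 = 1·5 + 1), so t ≡ 3·1 = 3 ≡ 3 (mod 5).
    Then x = 10 + 17·3 = 61, valid modulo lcm(17, 5) = 85: x ≡ 61 (mod 85).
  Combine with x ≡ 11 (mod 13); new modulus lcm = 1105.
    Write x = 61 + 85·t and substitute into x ≡ 11 (mod 13): 85·t ≡ 11 − 61 = -50 (mod 13).
    Reduce coefficients mod 13: 7·t ≡ 2 (mod 13).
    The inverse of 7 mod 13 is 2 (since 7·2 = 14 = 1·13 + 1), so t ≡ 2·2 = 4 ≡ 4 (mod 13).
    Then x = 61 + 85·4 = 401, valid modulo lcm(85, 13) = 1105: x ≡ 401 (mod 1105).
  Combine with x ≡ 2 (mod 3); new modulus lcm = 3315.
    Write x = 401 + 1105·t and substitute into x ≡ 2 (mod 3): 1105·t ≡ 2 − 401 = -399 (mod 3).
    Reduce coefficients mod 3: 1·t ≡ 0 (mod 3).
    So t ≡ 0 (mod 3).
    Then x = 401 + 1105·0 = 401, valid modulo lcm(1105, 3) = 3315: x ≡ 401 (mod 3315).
Verify against each original: 401 mod 17 = 10, 401 mod 5 = 1, 401 mod 13 = 11, 401 mod 3 = 2.

x ≡ 401 (mod 3315).


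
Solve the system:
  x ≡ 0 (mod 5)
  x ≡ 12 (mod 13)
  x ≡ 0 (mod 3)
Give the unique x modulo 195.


Moduli 5, 13, 3 are pairwise coprime; by CRT there is a unique solution modulo M = 5 · 13 · 3 = 195.
Solve pairwise, accumulating the modulus:
  Start with x ≡ 0 (mod 5).
  Combine with x ≡ 12 (mod 13): since gcd(5, 13) = 1, we get a unique residue mod 65.
    Write x = 0 + 5·t and substitute into x ≡ 12 (mod 13): 5·t ≡ 12 − 0 = 12 (mod 13).
    The inverse of 5 mod 13 is 8 (since 5·8 = 40 = 3·13 + 1), so t ≡ 8·12 = 96 ≡ 5 (mod 13).
    Then x = 0 + 5·5 = 25, valid modulo lcm(5, 13) = 65: x ≡ 25 (mod 65).
  Combine with x ≡ 0 (mod 3): since gcd(65, 3) = 1, we get a unique residue mod 195.
    Write x = 25 + 65·t and substitute into x ≡ 0 (mod 3): 65·t ≡ 0 − 25 = -25 (mod 3).
    Reduce coefficients mod 3: 2·t ≡ 2 (mod 3).
    The inverse of 2 mod 3 is 2 (since 2·2 = 4 = 1·3 + 1), so t ≡ 2·2 = 4 ≡ 1 (mod 3).
    Then x = 25 + 65·1 = 90, valid modulo lcm(65, 3) = 195: x ≡ 90 (mod 195).
Verify: 90 mod 5 = 0 ✓, 90 mod 13 = 12 ✓, 90 mod 3 = 0 ✓.

x ≡ 90 (mod 195).


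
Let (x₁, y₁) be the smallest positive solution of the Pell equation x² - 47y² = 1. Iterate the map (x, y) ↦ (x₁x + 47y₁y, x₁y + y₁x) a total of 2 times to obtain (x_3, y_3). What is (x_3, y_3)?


Step 1: Find the fundamental solution (x₁, y₁) of x² - 47y² = 1.
  Expand √47 as a continued fraction. a₀ = ⌊√47⌋ = 6; iterate m_{k+1} = d_k·a_k − m_k, d_{k+1} = (47 − m_{k+1}²)/d_k, a_{k+1} = ⌊(a₀ + m_{k+1})/d_{k+1}⌋ (starting m₀ = 0, d₀ = 1), with convergents p_k = a_k·p_{k-1} + p_{k-2}, q_k = a_k·q_{k-1} + q_{k-2} (p₋₁ = 1, q₋₁ = 0):
  k = 0: a₀ = 6; p₀/q₀ = 6/1; p₀² − 47·q₀² = 36 − 47 = -11.
  k = 1: m = 6, d = 11, a = ⌊(6 + 6)/11⌋ = 1; p/q = (1·6 + 1)/(1·1 + 0) = 7/1; p² − 47·q² = 49 − 47 = 2.
  k = 2: m = 5, d = 2, a = ⌊(6 + 5)/2⌋ = 5; p/q = (5·7 + 6)/(5·1 + 1) = 41/6; p² − 47·q² = 1681 − 1692 = -11.
  k = 3: m = 5, d = 11, a = ⌊(6 + 5)/11⌋ = 1; p/q = (1·41 + 7)/(1·6 + 1) = 48/7; p² − 47·q² = 2304 − 2303 = 1.
  The first convergent with p² − 47·q² = 1 gives the fundamental solution (x₁, y₁) = (48, 7).
Step 2: Apply the recurrence (x_{n+1}, y_{n+1}) = (x₁x_n + 47y₁y_n, x₁y_n + y₁x_n) repeatedly.
  From (x_1, y_1) = (48, 7): x_2 = 48·48 + 47·7·7 = 4607; y_2 = 48·7 + 7·48 = 672.
  From (x_2, y_2) = (4607, 672): x_3 = 48·4607 + 47·7·672 = 442224; y_3 = 48·672 + 7·4607 = 64505.
Step 3: Verify x_3² - 47·y_3² = 195562066176 - 195562066175 = 1 (should be 1). ✓

(x_1, y_1) = (48, 7); (x_3, y_3) = (442224, 64505).


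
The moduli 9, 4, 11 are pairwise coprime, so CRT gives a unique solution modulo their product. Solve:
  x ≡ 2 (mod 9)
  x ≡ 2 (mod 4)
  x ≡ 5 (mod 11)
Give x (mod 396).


Moduli 9, 4, 11 are pairwise coprime; by CRT there is a unique solution modulo M = 9 · 4 · 11 = 396.
Solve pairwise, accumulating the modulus:
  Start with x ≡ 2 (mod 9).
  Combine with x ≡ 2 (mod 4): since gcd(9, 4) = 1, we get a unique residue mod 36.
    Write x = 2 + 9·t and substitute into x ≡ 2 (mod 4): 9·t ≡ 2 − 2 = 0 (mod 4).
    Reduce coefficients mod 4: 1·t ≡ 0 (mod 4).
    So t ≡ 0 (mod 4).
    Then x = 2 + 9·0 = 2, valid modulo lcm(9, 4) = 36: x ≡ 2 (mod 36).
  Combine with x ≡ 5 (mod 11): since gcd(36, 11) = 1, we get a unique residue mod 396.
    Write x = 2 + 36·t and substitute into x ≡ 5 (mod 11): 36·t ≡ 5 − 2 = 3 (mod 11).
    Reduce coefficients mod 11: 3·t ≡ 3 (mod 11).
    The inverse of 3 mod 11 is 4 (since 3·4 = 12 = 1·11 + 1), so t ≡ 4·3 = 12 ≡ 1 (mod 11).
    Then x = 2 + 36·1 = 38, valid modulo lcm(36, 11) = 396: x ≡ 38 (mod 396).
Verify: 38 mod 9 = 2 ✓, 38 mod 4 = 2 ✓, 38 mod 11 = 5 ✓.

x ≡ 38 (mod 396).


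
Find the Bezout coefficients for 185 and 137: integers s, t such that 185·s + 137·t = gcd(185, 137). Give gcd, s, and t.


Euclidean algorithm on (185, 137) — divide until remainder is 0:
  185 = 1 · 137 + 48
  137 = 2 · 48 + 41
  48 = 1 · 41 + 7
  41 = 5 · 7 + 6
  7 = 1 · 6 + 1
  6 = 6 · 1 + 0
gcd(185, 137) = 1.
Track Bezout coefficients alongside the remainders: start with r₀ = 185 = a·1 + b·0 (s = 1, t = 0) and r₁ = 137 = a·0 + b·1 (s = 0, t = 1); each new remainder r_{k+1} = r_{k-1} − q_k·r_k inherits s_{k+1} = s_{k-1} − q_k·s_k, t_{k+1} = t_{k-1} − q_k·t_k, so r_k = a·s_k + b·t_k at every step:
  q = 1: r = 48, s = 1 − 1·0 = 1, t = 0 − 1·1 = -1  (check: 185·1 + 137·(-1) = 48)
  q = 2: r = 41, s = 0 − 2·1 = -2, t = 1 − 2·(-1) = 3  (check: 185·(-2) + 137·3 = 41)
  q = 1: r = 7, s = 1 − 1·(-2) = 3, t = -1 − 1·3 = -4  (check: 185·3 + 137·(-4) = 7)
  q = 5: r = 6, s = -2 − 5·3 = -17, t = 3 − 5·(-4) = 23  (check: 185·(-17) + 137·23 = 6)
  q = 1: r = 1, s = 3 − 1·(-17) = 20, t = -4 − 1·23 = -27  (check: 185·20 + 137·(-27) = 1)
The row with r = 1 (the gcd) gives the Bezout coefficients s = 20, t = -27.
Result: 185 · (20) + 137 · (-27) = 1.

gcd(185, 137) = 1; s = 20, t = -27 (check: 185·20 + 137·(-27) = 1).


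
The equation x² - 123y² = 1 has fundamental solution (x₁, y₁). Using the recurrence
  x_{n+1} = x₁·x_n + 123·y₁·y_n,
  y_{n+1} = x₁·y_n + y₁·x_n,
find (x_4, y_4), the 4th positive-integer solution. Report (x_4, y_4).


Step 1: Find the fundamental solution (x₁, y₁) of x² - 123y² = 1.
  Expand √123 as a continued fraction. a₀ = ⌊√123⌋ = 11; iterate m_{k+1} = d_k·a_k − m_k, d_{k+1} = (123 − m_{k+1}²)/d_k, a_{k+1} = ⌊(a₀ + m_{k+1})/d_{k+1}⌋ (starting m₀ = 0, d₀ = 1), with convergents p_k = a_k·p_{k-1} + p_{k-2}, q_k = a_k·q_{k-1} + q_{k-2} (p₋₁ = 1, q₋₁ = 0):
  k = 0: a₀ = 11; p₀/q₀ = 11/1; p₀² − 123·q₀² = 121 − 123 = -2.
  k = 1: m = 11, d = 2, a = ⌊(11 + 11)/2⌋ = 11; p/q = (11·11 + 1)/(11·1 + 0) = 122/11; p² − 123·q² = 14884 − 14883 = 1.
  The first convergent with p² − 123·q² = 1 gives the fundamental solution (x₁, y₁) = (122, 11).
Step 2: Apply the recurrence (x_{n+1}, y_{n+1}) = (x₁x_n + 123y₁y_n, x₁y_n + y₁x_n) repeatedly.
  From (x_1, y_1) = (122, 11): x_2 = 122·122 + 123·11·11 = 29767; y_2 = 122·11 + 11·122 = 2684.
  From (x_2, y_2) = (29767, 2684): x_3 = 122·29767 + 123·11·2684 = 7263026; y_3 = 122·2684 + 11·29767 = 654885.
  From (x_3, y_3) = (7263026, 654885): x_4 = 122·7263026 + 123·11·654885 = 1772148577; y_4 = 122·654885 + 11·7263026 = 159789256.
Step 3: Verify x_4² - 123·y_4² = 3140510578963124929 - 3140510578963124928 = 1 (should be 1). ✓

(x_1, y_1) = (122, 11); (x_4, y_4) = (1772148577, 159789256).


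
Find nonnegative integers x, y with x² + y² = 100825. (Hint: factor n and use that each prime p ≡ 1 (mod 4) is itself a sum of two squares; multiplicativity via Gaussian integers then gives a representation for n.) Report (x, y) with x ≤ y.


Step 1: Factor n = 100825 = 5^2 · 37 · 109.
Step 2: Check the mod-4 condition on each prime factor: 5 ≡ 1 (mod 4), exponent 2; 37 ≡ 1 (mod 4), exponent 1; 109 ≡ 1 (mod 4), exponent 1.
All primes ≡ 3 (mod 4) appear to even exponent (or don't appear), so by the two-squares theorem n IS expressible as a sum of two squares.
Step 3: Build a representation. Group n = k² · m with k = 5 and m = 37 · 109 = 4033 (a product of primes ≡ 1 (mod 4)); a representation of m scales to one of n via (k·x)² + (k·y)² = k²(x² + y²). Each prime p ≡ 1 (mod 4) is itself a sum of two squares; find a² by testing p − a² for a perfect square:
  37: 37 − 1² = 36 = 6² ⇒ 37 = 1² + 6².
  109: 109 − 1² = 108, 109 − 2² = 105, 109 − 3² = 100 = 10² ⇒ 109 = 3² + 10².
  Combine using the Brahmagupta–Fibonacci identity (a² + b²)(c² + d²) = (ac − bd)² + (ad + bc)² = (ac + bd)² + (ad − bc)²:
  37 · 109 = 4033: from (1² + 6²)(3² + 10²), take (1·3 − 6·10, 1·10 + 6·3) = (3 − 60, 10 + 18) = (-57, 28); dropping signs (only squares matter) gives (57, 28); check 57² + 28² = 3249 + 784 = 4033 ✓.
  Scale by k = 5: (5·57, 5·28) = (285, 140).
Step 4: Order so x ≤ y and verify: 140² + 285² = 19600 + 81225 = 100825 = n. ✓

n = 100825 = 140² + 285² (one valid representation with x ≤ y).


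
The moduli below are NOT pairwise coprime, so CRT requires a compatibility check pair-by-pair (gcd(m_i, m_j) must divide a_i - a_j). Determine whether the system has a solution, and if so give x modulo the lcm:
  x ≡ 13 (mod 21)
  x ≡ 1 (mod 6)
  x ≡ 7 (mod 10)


Moduli 21, 6, 10 are not pairwise coprime, so CRT works modulo lcm(m_i) when all pairwise compatibility conditions hold.
Pairwise compatibility: gcd(m_i, m_j) must divide a_i - a_j for every pair.
Merge one congruence at a time:
  Start: x ≡ 13 (mod 21).
  Combine with x ≡ 1 (mod 6): gcd(21, 6) = 3; 1 - 13 = -12, which IS divisible by 3, so compatible.
    Write x = 13 + 21·t and substitute into x ≡ 1 (mod 6): 21·t ≡ 1 − 13 = -12 (mod 6).
    Divide the congruence (and modulus) by g = 3: 7·t ≡ -4 (mod 2).
    Reduce coefficients mod 2: 1·t ≡ 0 (mod 2).
    So t ≡ 0 (mod 2).
    Then x = 13 + 21·0 = 13, valid modulo lcm(21, 6) = 42: x ≡ 13 (mod 42).
  Combine with x ≡ 7 (mod 10): gcd(42, 10) = 2; 7 - 13 = -6, which IS divisible by 2, so compatible.
    Write x = 13 + 42·t and substitute into x ≡ 7 (mod 10): 42·t ≡ 7 − 13 = -6 (mod 10).
    Divide the congruence (and modulus) by g = 2: 21·t ≡ -3 (mod 5).
    Reduce coefficients mod 5: 1·t ≡ 2 (mod 5).
    So t ≡ 2 (mod 5).
    Then x = 13 + 42·2 = 97, valid modulo lcm(42, 10) = 210: x ≡ 97 (mod 210).
Verify: 97 mod 21 = 13, 97 mod 6 = 1, 97 mod 10 = 7.

x ≡ 97 (mod 210).


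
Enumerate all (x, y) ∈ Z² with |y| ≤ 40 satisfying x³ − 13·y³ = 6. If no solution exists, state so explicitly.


The equation is x³ - 13y³ = 6. For fixed y, x³ = 13·y³ + 6, so a solution requires the RHS to be a perfect cube.
Strategy: iterate y from -40 to 40, compute RHS = 13·y³ + 6, and check whether it is a (positive or negative) perfect cube.
Check small values of y:
  y = 0: RHS = 6 is not a perfect cube.
  y = 1: RHS = 19 is not a perfect cube.
  y = -1: RHS = -7 is not a perfect cube.
  y = 2: RHS = 110 is not a perfect cube.
  y = -2: RHS = -98 is not a perfect cube.
  y = 3: RHS = 357 is not a perfect cube.
  y = -3: RHS = -345 is not a perfect cube.
Continuing the search up to |y| = 40 finds no solutions either.
No (x, y) in the scanned range satisfies the equation.

No integer solutions with |y| ≤ 40.


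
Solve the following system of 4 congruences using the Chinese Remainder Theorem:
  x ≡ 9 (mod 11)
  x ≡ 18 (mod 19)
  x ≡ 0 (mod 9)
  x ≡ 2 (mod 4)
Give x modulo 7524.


Product of moduli M = 11 · 19 · 9 · 4 = 7524.
Merge one congruence at a time:
  Start: x ≡ 9 (mod 11).
  Combine with x ≡ 18 (mod 19); new modulus lcm = 209.
    Write x = 9 + 11·t and substitute into x ≡ 18 (mod 19): 11·t ≡ 18 − 9 = 9 (mod 19).
    The inverse of 11 mod 19 is 7 (since 11·7 = 77 = 4·19 + 1), so t ≡ 7·9 = 63 ≡ 6 (mod 19).
    Then x = 9 + 11·6 = 75, valid modulo lcm(11, 19) = 209: x ≡ 75 (mod 209).
  Combine with x ≡ 0 (mod 9); new modulus lcm = 1881.
    Write x = 75 + 209·t and substitute into x ≡ 0 (mod 9): 209·t ≡ 0 − 75 = -75 (mod 9).
    Reduce coefficients mod 9: 2·t ≡ 6 (mod 9).
    The inverse of 2 mod 9 is 5 (since 2·5 = 10 = 1·9 + 1), so t ≡ 5·6 = 30 ≡ 3 (mod 9).
    Then x = 75 + 209·3 = 702, valid modulo lcm(209, 9) = 1881: x ≡ 702 (mod 1881).
  Combine with x ≡ 2 (mod 4); new modulus lcm = 7524.
    Write x = 702 + 1881·t and substitute into x ≡ 2 (mod 4): 1881·t ≡ 2 − 702 = -700 (mod 4).
    Reduce coefficients mod 4: 1·t ≡ 0 (mod 4).
    So t ≡ 0 (mod 4).
    Then x = 702 + 1881·0 = 702, valid modulo lcm(1881, 4) = 7524: x ≡ 702 (mod 7524).
Verify against each original: 702 mod 11 = 9, 702 mod 19 = 18, 702 mod 9 = 0, 702 mod 4 = 2.

x ≡ 702 (mod 7524).


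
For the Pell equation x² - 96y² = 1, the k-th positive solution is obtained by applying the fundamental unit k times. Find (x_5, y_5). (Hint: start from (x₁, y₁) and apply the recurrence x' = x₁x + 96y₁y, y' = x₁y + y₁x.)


Step 1: Find the fundamental solution (x₁, y₁) of x² - 96y² = 1.
  Expand √96 as a continued fraction. a₀ = ⌊√96⌋ = 9; iterate m_{k+1} = d_k·a_k − m_k, d_{k+1} = (96 − m_{k+1}²)/d_k, a_{k+1} = ⌊(a₀ + m_{k+1})/d_{k+1}⌋ (starting m₀ = 0, d₀ = 1), with convergents p_k = a_k·p_{k-1} + p_{k-2}, q_k = a_k·q_{k-1} + q_{k-2} (p₋₁ = 1, q₋₁ = 0):
  k = 0: a₀ = 9; p₀/q₀ = 9/1; p₀² − 96·q₀² = 81 − 96 = -15.
  k = 1: m = 9, d = 15, a = ⌊(9 + 9)/15⌋ = 1; p/q = (1·9 + 1)/(1·1 + 0) = 10/1; p² − 96·q² = 100 − 96 = 4.
  k = 2: m = 6, d = 4, a = ⌊(9 + 6)/4⌋ = 3; p/q = (3·10 + 9)/(3·1 + 1) = 39/4; p² − 96·q² = 1521 − 1536 = -15.
  k = 3: m = 6, d = 15, a = ⌊(9 + 6)/15⌋ = 1; p/q = (1·39 + 10)/(1·4 + 1) = 49/5; p² − 96·q² = 2401 − 2400 = 1.
  The first convergent with p² − 96·q² = 1 gives the fundamental solution (x₁, y₁) = (49, 5).
Step 2: Apply the recurrence (x_{n+1}, y_{n+1}) = (x₁x_n + 96y₁y_n, x₁y_n + y₁x_n) repeatedly.
  From (x_1, y_1) = (49, 5): x_2 = 49·49 + 96·5·5 = 4801; y_2 = 49·5 + 5·49 = 490.
  From (x_2, y_2) = (4801, 490): x_3 = 49·4801 + 96·5·490 = 470449; y_3 = 49·490 + 5·4801 = 48015.
  From (x_3, y_3) = (470449, 48015): x_4 = 49·470449 + 96·5·48015 = 46099201; y_4 = 49·48015 + 5·470449 = 4704980.
  From (x_4, y_4) = (46099201, 4704980): x_5 = 49·46099201 + 96·5·4704980 = 4517251249; y_5 = 49·4704980 + 5·46099201 = 461040025.
Step 3: Verify x_5² - 96·y_5² = 20405558846592060001 - 20405558846592060000 = 1 (should be 1). ✓

(x_1, y_1) = (49, 5); (x_5, y_5) = (4517251249, 461040025).


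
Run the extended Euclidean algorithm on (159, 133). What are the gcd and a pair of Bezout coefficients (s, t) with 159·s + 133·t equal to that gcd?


Euclidean algorithm on (159, 133) — divide until remainder is 0:
  159 = 1 · 133 + 26
  133 = 5 · 26 + 3
  26 = 8 · 3 + 2
  3 = 1 · 2 + 1
  2 = 2 · 1 + 0
gcd(159, 133) = 1.
Track Bezout coefficients alongside the remainders: start with r₀ = 159 = a·1 + b·0 (s = 1, t = 0) and r₁ = 133 = a·0 + b·1 (s = 0, t = 1); each new remainder r_{k+1} = r_{k-1} − q_k·r_k inherits s_{k+1} = s_{k-1} − q_k·s_k, t_{k+1} = t_{k-1} − q_k·t_k, so r_k = a·s_k + b·t_k at every step:
  q = 1: r = 26, s = 1 − 1·0 = 1, t = 0 − 1·1 = -1  (check: 159·1 + 133·(-1) = 26)
  q = 5: r = 3, s = 0 − 5·1 = -5, t = 1 − 5·(-1) = 6  (check: 159·(-5) + 133·6 = 3)
  q = 8: r = 2, s = 1 − 8·(-5) = 41, t = -1 − 8·6 = -49  (check: 159·41 + 133·(-49) = 2)
  q = 1: r = 1, s = -5 − 1·41 = -46, t = 6 − 1·(-49) = 55  (check: 159·(-46) + 133·55 = 1)
The row with r = 1 (the gcd) gives the Bezout coefficients s = -46, t = 55.
Result: 159 · (-46) + 133 · (55) = 1.

gcd(159, 133) = 1; s = -46, t = 55 (check: 159·(-46) + 133·55 = 1).


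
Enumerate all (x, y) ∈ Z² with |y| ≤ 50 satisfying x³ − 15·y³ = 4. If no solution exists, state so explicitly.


The equation is x³ - 15y³ = 4. For fixed y, x³ = 15·y³ + 4, so a solution requires the RHS to be a perfect cube.
Strategy: iterate y from -50 to 50, compute RHS = 15·y³ + 4, and check whether it is a (positive or negative) perfect cube.
Check small values of y:
  y = 0: RHS = 4 is not a perfect cube.
  y = 1: RHS = 19 is not a perfect cube.
  y = -1: RHS = -11 is not a perfect cube.
  y = 2: RHS = 124 is not a perfect cube.
  y = -2: RHS = -116 is not a perfect cube.
  y = 3: RHS = 409 is not a perfect cube.
  y = -3: RHS = -401 is not a perfect cube.
Continuing the search up to |y| = 50 finds no solutions either.
No (x, y) in the scanned range satisfies the equation.

No integer solutions with |y| ≤ 50.


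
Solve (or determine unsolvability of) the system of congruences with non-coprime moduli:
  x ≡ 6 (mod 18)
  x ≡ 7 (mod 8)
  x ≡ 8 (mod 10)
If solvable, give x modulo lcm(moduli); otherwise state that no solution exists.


Moduli 18, 8, 10 are not pairwise coprime, so CRT works modulo lcm(m_i) when all pairwise compatibility conditions hold.
Pairwise compatibility: gcd(m_i, m_j) must divide a_i - a_j for every pair.
Merge one congruence at a time:
  Start: x ≡ 6 (mod 18).
  Combine with x ≡ 7 (mod 8): gcd(18, 8) = 2, and 7 - 6 = 1 is NOT divisible by 2.
    ⇒ system is inconsistent (no integer solution).

No solution (the system is inconsistent).


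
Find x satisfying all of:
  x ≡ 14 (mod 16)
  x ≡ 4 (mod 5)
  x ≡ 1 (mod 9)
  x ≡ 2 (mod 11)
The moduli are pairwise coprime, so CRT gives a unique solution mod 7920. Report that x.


Product of moduli M = 16 · 5 · 9 · 11 = 7920.
Merge one congruence at a time:
  Start: x ≡ 14 (mod 16).
  Combine with x ≡ 4 (mod 5); new modulus lcm = 80.
    Write x = 14 + 16·t and substitute into x ≡ 4 (mod 5): 16·t ≡ 4 − 14 = -10 (mod 5).
    Reduce coefficients mod 5: 1·t ≡ 0 (mod 5).
    So t ≡ 0 (mod 5).
    Then x = 14 + 16·0 = 14, valid modulo lcm(16, 5) = 80: x ≡ 14 (mod 80).
  Combine with x ≡ 1 (mod 9); new modulus lcm = 720.
    Write x = 14 + 80·t and substitute into x ≡ 1 (mod 9): 80·t ≡ 1 − 14 = -13 (mod 9).
    Reduce coefficients mod 9: 8·t ≡ 5 (mod 9).
    The inverse of 8 mod 9 is 8 (since 8·8 = 64 = 7·9 + 1), so t ≡ 8·5 = 40 ≡ 4 (mod 9).
    Then x = 14 + 80·4 = 334, valid modulo lcm(80, 9) = 720: x ≡ 334 (mod 720).
  Combine with x ≡ 2 (mod 11); new modulus lcm = 7920.
    Write x = 334 + 720·t and substitute into x ≡ 2 (mod 11): 720·t ≡ 2 − 334 = -332 (mod 11).
    Reduce coefficients mod 11: 5·t ≡ 9 (mod 11).
    The inverse of 5 mod 11 is 9 (since 5·9 = 45 = 4·11 + 1), so t ≡ 9·9 = 81 ≡ 4 (mod 11).
    Then x = 334 + 720·4 = 3214, valid modulo lcm(720, 11) = 7920: x ≡ 3214 (mod 7920).
Verify against each original: 3214 mod 16 = 14, 3214 mod 5 = 4, 3214 mod 9 = 1, 3214 mod 11 = 2.

x ≡ 3214 (mod 7920).


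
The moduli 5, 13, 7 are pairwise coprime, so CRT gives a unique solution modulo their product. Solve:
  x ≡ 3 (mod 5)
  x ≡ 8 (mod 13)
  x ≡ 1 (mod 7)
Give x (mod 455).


Moduli 5, 13, 7 are pairwise coprime; by CRT there is a unique solution modulo M = 5 · 13 · 7 = 455.
Solve pairwise, accumulating the modulus:
  Start with x ≡ 3 (mod 5).
  Combine with x ≡ 8 (mod 13): since gcd(5, 13) = 1, we get a unique residue mod 65.
    Write x = 3 + 5·t and substitute into x ≡ 8 (mod 13): 5·t ≡ 8 − 3 = 5 (mod 13).
    The inverse of 5 mod 13 is 8 (since 5·8 = 40 = 3·13 + 1), so t ≡ 8·5 = 40 ≡ 1 (mod 13).
    Then x = 3 + 5·1 = 8, valid modulo lcm(5, 13) = 65: x ≡ 8 (mod 65).
  Combine with x ≡ 1 (mod 7): since gcd(65, 7) = 1, we get a unique residue mod 455.
    Write x = 8 + 65·t and substitute into x ≡ 1 (mod 7): 65·t ≡ 1 − 8 = -7 (mod 7).
    Reduce coefficients mod 7: 2·t ≡ 0 (mod 7).
    The inverse of 2 mod 7 is 4 (since 2·4 = 8 = 1·7 + 1), so t ≡ 4·0 = 0 ≡ 0 (mod 7).
    Then x = 8 + 65·0 = 8, valid modulo lcm(65, 7) = 455: x ≡ 8 (mod 455).
Verify: 8 mod 5 = 3 ✓, 8 mod 13 = 8 ✓, 8 mod 7 = 1 ✓.

x ≡ 8 (mod 455).


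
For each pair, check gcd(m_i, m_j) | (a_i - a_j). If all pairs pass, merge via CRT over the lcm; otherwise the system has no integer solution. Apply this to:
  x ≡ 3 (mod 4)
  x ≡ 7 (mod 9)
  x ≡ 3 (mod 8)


Moduli 4, 9, 8 are not pairwise coprime, so CRT works modulo lcm(m_i) when all pairwise compatibility conditions hold.
Pairwise compatibility: gcd(m_i, m_j) must divide a_i - a_j for every pair.
Merge one congruence at a time:
  Start: x ≡ 3 (mod 4).
  Combine with x ≡ 7 (mod 9): gcd(4, 9) = 1; 7 - 3 = 4, which IS divisible by 1, so compatible.
    Write x = 3 + 4·t and substitute into x ≡ 7 (mod 9): 4·t ≡ 7 − 3 = 4 (mod 9).
    The inverse of 4 mod 9 is 7 (since 4·7 = 28 = 3·9 + 1), so t ≡ 7·4 = 28 ≡ 1 (mod 9).
    Then x = 3 + 4·1 = 7, valid modulo lcm(4, 9) = 36: x ≡ 7 (mod 36).
  Combine with x ≡ 3 (mod 8): gcd(36, 8) = 4; 3 - 7 = -4, which IS divisible by 4, so compatible.
    Write x = 7 + 36·t and substitute into x ≡ 3 (mod 8): 36·t ≡ 3 − 7 = -4 (mod 8).
    Divide the congruence (and modulus) by g = 4: 9·t ≡ -1 (mod 2).
    Reduce coefficients mod 2: 1·t ≡ 1 (mod 2).
    So t ≡ 1 (mod 2).
    Then x = 7 + 36·1 = 43, valid modulo lcm(36, 8) = 72: x ≡ 43 (mod 72).
Verify: 43 mod 4 = 3, 43 mod 9 = 7, 43 mod 8 = 3.

x ≡ 43 (mod 72).


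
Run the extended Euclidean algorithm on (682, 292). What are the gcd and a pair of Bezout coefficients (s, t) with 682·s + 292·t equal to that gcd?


Euclidean algorithm on (682, 292) — divide until remainder is 0:
  682 = 2 · 292 + 98
  292 = 2 · 98 + 96
  98 = 1 · 96 + 2
  96 = 48 · 2 + 0
gcd(682, 292) = 2.
Track Bezout coefficients alongside the remainders: start with r₀ = 682 = a·1 + b·0 (s = 1, t = 0) and r₁ = 292 = a·0 + b·1 (s = 0, t = 1); each new remainder r_{k+1} = r_{k-1} − q_k·r_k inherits s_{k+1} = s_{k-1} − q_k·s_k, t_{k+1} = t_{k-1} − q_k·t_k, so r_k = a·s_k + b·t_k at every step:
  q = 2: r = 98, s = 1 − 2·0 = 1, t = 0 − 2·1 = -2  (check: 682·1 + 292·(-2) = 98)
  q = 2: r = 96, s = 0 − 2·1 = -2, t = 1 − 2·(-2) = 5  (check: 682·(-2) + 292·5 = 96)
  q = 1: r = 2, s = 1 − 1·(-2) = 3, t = -2 − 1·5 = -7  (check: 682·3 + 292·(-7) = 2)
The row with r = 2 (the gcd) gives the Bezout coefficients s = 3, t = -7.
Result: 682 · (3) + 292 · (-7) = 2.

gcd(682, 292) = 2; s = 3, t = -7 (check: 682·3 + 292·(-7) = 2).


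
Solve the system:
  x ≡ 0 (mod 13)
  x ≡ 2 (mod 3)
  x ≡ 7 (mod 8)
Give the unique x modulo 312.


Moduli 13, 3, 8 are pairwise coprime; by CRT there is a unique solution modulo M = 13 · 3 · 8 = 312.
Solve pairwise, accumulating the modulus:
  Start with x ≡ 0 (mod 13).
  Combine with x ≡ 2 (mod 3): since gcd(13, 3) = 1, we get a unique residue mod 39.
    Write x = 0 + 13·t and substitute into x ≡ 2 (mod 3): 13·t ≡ 2 − 0 = 2 (mod 3).
    Reduce coefficients mod 3: 1·t ≡ 2 (mod 3).
    So t ≡ 2 (mod 3).
    Then x = 0 + 13·2 = 26, valid modulo lcm(13, 3) = 39: x ≡ 26 (mod 39).
  Combine with x ≡ 7 (mod 8): since gcd(39, 8) = 1, we get a unique residue mod 312.
    Write x = 26 + 39·t and substitute into x ≡ 7 (mod 8): 39·t ≡ 7 − 26 = -19 (mod 8).
    Reduce coefficients mod 8: 7·t ≡ 5 (mod 8).
    The inverse of 7 mod 8 is 7 (since 7·7 = 49 = 6·8 + 1), so t ≡ 7·5 = 35 ≡ 3 (mod 8).
    Then x = 26 + 39·3 = 143, valid modulo lcm(39, 8) = 312: x ≡ 143 (mod 312).
Verify: 143 mod 13 = 0 ✓, 143 mod 3 = 2 ✓, 143 mod 8 = 7 ✓.

x ≡ 143 (mod 312).


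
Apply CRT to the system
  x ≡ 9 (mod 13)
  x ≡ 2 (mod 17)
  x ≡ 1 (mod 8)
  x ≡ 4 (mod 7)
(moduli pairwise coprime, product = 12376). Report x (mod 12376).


Product of moduli M = 13 · 17 · 8 · 7 = 12376.
Merge one congruence at a time:
  Start: x ≡ 9 (mod 13).
  Combine with x ≡ 2 (mod 17); new modulus lcm = 221.
    Write x = 9 + 13·t and substitute into x ≡ 2 (mod 17): 13·t ≡ 2 − 9 = -7 (mod 17).
    Reduce coefficients mod 17: 13·t ≡ 10 (mod 17).
    The inverse of 13 mod 17 is 4 (since 13·4 = 52 = 3·17 + 1), so t ≡ 4·10 = 40 ≡ 6 (mod 17).
    Then x = 9 + 13·6 = 87, valid modulo lcm(13, 17) = 221: x ≡ 87 (mod 221).
  Combine with x ≡ 1 (mod 8); new modulus lcm = 1768.
    Write x = 87 + 221·t and substitute into x ≡ 1 (mod 8): 221·t ≡ 1 − 87 = -86 (mod 8).
    Reduce coefficients mod 8: 5·t ≡ 2 (mod 8).
    The inverse of 5 mod 8 is 5 (since 5·5 = 25 = 3·8 + 1), so t ≡ 5·2 = 10 ≡ 2 (mod 8).
    Then x = 87 + 221·2 = 529, valid modulo lcm(221, 8) = 1768: x ≡ 529 (mod 1768).
  Combine with x ≡ 4 (mod 7); new modulus lcm = 12376.
    Write x = 529 + 1768·t and substitute into x ≡ 4 (mod 7): 1768·t ≡ 4 − 529 = -525 (mod 7).
    Reduce coefficients mod 7: 4·t ≡ 0 (mod 7).
    The inverse of 4 mod 7 is 2 (since 4·2 = 8 = 1·7 + 1), so t ≡ 2·0 = 0 ≡ 0 (mod 7).
    Then x = 529 + 1768·0 = 529, valid modulo lcm(1768, 7) = 12376: x ≡ 529 (mod 12376).
Verify against each original: 529 mod 13 = 9, 529 mod 17 = 2, 529 mod 8 = 1, 529 mod 7 = 4.

x ≡ 529 (mod 12376).


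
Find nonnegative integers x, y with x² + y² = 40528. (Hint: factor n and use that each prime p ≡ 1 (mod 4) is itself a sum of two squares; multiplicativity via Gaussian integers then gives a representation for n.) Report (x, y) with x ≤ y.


Step 1: Factor n = 40528 = 2^4 · 17 · 149.
Step 2: Check the mod-4 condition on each prime factor: 2 = 2 (special); 17 ≡ 1 (mod 4), exponent 1; 149 ≡ 1 (mod 4), exponent 1.
All primes ≡ 3 (mod 4) appear to even exponent (or don't appear), so by the two-squares theorem n IS expressible as a sum of two squares.
Step 3: Build a representation. Group n = k² · m with k = 4 and m = 17 · 149 = 2533 (a product of primes ≡ 1 (mod 4)); a representation of m scales to one of n via (k·x)² + (k·y)² = k²(x² + y²). Each prime p ≡ 1 (mod 4) is itself a sum of two squares; find a² by testing p − a² for a perfect square:
  17: 17 − 1² = 16 = 4² ⇒ 17 = 1² + 4².
  149: 149 − 1² = 148, 149 − 2² = 145, 149 − 3² = 140, 149 − 4² = 133, 149 − 5² = 124, 149 − 6² = 113, 149 − 7² = 100 = 10² ⇒ 149 = 7² + 10².
  Combine using the Brahmagupta–Fibonacci identity (a² + b²)(c² + d²) = (ac − bd)² + (ad + bc)² = (ac + bd)² + (ad − bc)²:
  17 · 149 = 2533: from (1² + 4²)(7² + 10²), take (1·7 − 4·10, 1·10 + 4·7) = (7 − 40, 10 + 28) = (-33, 38); dropping signs (only squares matter) gives (33, 38); check 33² + 38² = 1089 + 1444 = 2533 ✓.
  Scale by k = 4: (4·33, 4·38) = (132, 152).
Step 4: Order so x ≤ y and verify: 132² + 152² = 17424 + 23104 = 40528 = n. ✓

n = 40528 = 132² + 152² (one valid representation with x ≤ y).


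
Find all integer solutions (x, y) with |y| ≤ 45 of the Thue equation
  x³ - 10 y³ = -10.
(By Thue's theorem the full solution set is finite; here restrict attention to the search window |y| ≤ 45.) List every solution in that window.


The equation is x³ - 10y³ = -10. For fixed y, x³ = 10·y³ − 10, so a solution requires the RHS to be a perfect cube.
Strategy: iterate y from -45 to 45, compute RHS = 10·y³ − 10, and check whether it is a (positive or negative) perfect cube.
Check small values of y:
  y = 0: RHS = -10 is not a perfect cube.
  y = 1: RHS = 0 = (0)³ ⇒ x = 0 works.
  y = -1: RHS = -20 is not a perfect cube.
  y = 2: RHS = 70 is not a perfect cube.
  y = -2: RHS = -90 is not a perfect cube.
  y = 3: RHS = 260 is not a perfect cube.
  y = -3: RHS = -280 is not a perfect cube.
Continuing the search up to |y| = 45 finds no further solutions beyond those listed.
Collected solutions: (0, 1).

Solutions (with |y| ≤ 45): (0, 1).
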